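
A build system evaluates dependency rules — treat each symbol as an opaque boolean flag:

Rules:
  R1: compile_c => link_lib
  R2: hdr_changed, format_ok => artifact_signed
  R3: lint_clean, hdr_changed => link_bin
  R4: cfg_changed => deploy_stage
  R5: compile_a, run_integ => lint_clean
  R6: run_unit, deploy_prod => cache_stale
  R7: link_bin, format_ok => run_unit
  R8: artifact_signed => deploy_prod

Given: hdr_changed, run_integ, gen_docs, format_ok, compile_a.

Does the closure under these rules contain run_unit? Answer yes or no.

Round 1 fires R2, R5, giving artifact_signed, lint_clean.
Round 2 fires R3, R8, giving link_bin, deploy_prod.
Round 3 fires R7, giving run_unit.
Round 4 fires R6, giving cache_stale.
run_unit appears in round 3, so it is derivable.

yes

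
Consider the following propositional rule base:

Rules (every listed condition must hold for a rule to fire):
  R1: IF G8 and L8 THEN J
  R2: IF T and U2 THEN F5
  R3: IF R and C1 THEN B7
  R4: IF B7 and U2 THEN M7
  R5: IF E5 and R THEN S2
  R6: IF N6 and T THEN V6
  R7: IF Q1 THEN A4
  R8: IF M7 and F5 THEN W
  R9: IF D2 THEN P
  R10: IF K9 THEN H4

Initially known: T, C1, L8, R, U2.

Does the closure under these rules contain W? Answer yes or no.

yes

Round 1 — R2, R3, derive F5, B7.
Round 2 — R4, derive M7.
Round 3 — R8, derive W.
W appears in round 3, so it is derivable.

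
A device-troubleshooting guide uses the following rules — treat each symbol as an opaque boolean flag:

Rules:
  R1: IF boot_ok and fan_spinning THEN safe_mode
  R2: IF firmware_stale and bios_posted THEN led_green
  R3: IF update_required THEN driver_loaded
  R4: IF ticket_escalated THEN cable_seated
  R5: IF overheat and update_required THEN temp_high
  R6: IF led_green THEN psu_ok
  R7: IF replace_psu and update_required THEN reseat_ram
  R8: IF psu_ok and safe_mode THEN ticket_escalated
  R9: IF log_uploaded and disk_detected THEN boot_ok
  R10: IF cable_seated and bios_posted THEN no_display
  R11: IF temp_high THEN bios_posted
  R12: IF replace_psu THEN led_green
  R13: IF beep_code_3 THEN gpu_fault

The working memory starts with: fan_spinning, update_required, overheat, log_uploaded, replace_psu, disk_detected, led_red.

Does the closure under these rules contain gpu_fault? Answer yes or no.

no

Round 1 fires R3, R5, R7, R9, R12, giving driver_loaded, temp_high, reseat_ram, boot_ok, led_green.
Round 2 fires R1, R6, R11, giving safe_mode, psu_ok, bios_posted.
Round 3 fires R8, giving ticket_escalated.
Round 4 fires R4, giving cable_seated.
Round 5 fires R10, giving no_display.
Fixed point reached. gpu_fault is concluded only by R13; R13 needs beep_code_3 (never derived).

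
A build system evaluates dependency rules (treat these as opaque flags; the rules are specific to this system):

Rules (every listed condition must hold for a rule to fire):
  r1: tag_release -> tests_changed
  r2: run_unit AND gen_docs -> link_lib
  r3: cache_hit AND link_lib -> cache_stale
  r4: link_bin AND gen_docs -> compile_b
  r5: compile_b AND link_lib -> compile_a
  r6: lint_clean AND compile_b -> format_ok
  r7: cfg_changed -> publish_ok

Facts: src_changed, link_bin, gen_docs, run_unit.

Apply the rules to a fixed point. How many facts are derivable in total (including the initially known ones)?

7

Round 1 fires r2, r4, giving link_lib, compile_b.
Round 2 fires r5, giving compile_a.
Closure: {compile_a, compile_b, gen_docs, link_bin, link_lib, run_unit, src_changed} — 7 facts.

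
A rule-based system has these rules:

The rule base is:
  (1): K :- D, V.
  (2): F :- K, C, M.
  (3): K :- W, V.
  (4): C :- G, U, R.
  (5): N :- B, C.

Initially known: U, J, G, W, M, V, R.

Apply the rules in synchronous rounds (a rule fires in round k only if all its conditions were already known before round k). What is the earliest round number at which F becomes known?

Round 1 — (3), (4), derive K, C.
Round 2 — (2), derive F.
F first appears in round 2.

2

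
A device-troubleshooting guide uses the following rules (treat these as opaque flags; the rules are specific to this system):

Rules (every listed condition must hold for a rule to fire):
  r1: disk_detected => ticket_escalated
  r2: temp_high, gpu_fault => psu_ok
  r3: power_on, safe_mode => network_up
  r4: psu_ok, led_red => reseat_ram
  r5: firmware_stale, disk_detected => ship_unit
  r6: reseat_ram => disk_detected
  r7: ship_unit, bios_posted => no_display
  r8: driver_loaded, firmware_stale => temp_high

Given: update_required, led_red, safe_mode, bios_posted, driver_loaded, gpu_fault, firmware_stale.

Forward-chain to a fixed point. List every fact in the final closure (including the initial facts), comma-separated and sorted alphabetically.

[1] r8 [driver_loaded, firmware_stale => temp_high]. ⇒ new: temp_high.
[2] r2 [temp_high, gpu_fault => psu_ok]. ⇒ new: psu_ok.
[3] r4 [psu_ok, led_red => reseat_ram]. ⇒ new: reseat_ram.
[4] r6 [reseat_ram => disk_detected]. ⇒ new: disk_detected.
[5] r1 [disk_detected => ticket_escalated]; r5 [firmware_stale, disk_detected => ship_unit]. ⇒ new: ticket_escalated, ship_unit.
[6] r7 [ship_unit, bios_posted => no_display]. ⇒ new: no_display.

bios_posted, disk_detected, driver_loaded, firmware_stale, gpu_fault, led_red, no_display, psu_ok, reseat_ram, safe_mode, ship_unit, temp_high, ticket_escalated, update_required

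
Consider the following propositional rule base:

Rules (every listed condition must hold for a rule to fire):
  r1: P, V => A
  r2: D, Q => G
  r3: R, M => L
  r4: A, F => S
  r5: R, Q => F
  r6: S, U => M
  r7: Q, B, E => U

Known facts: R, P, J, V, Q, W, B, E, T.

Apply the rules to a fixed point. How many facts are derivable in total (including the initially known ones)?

15

Round 1 — r1, r5, r7, derive A, F, U.
Round 2 — r4, derive S.
Round 3 — r6, derive M.
Round 4 — r3, derive L.
Closure: {A, B, E, F, J, L, M, P, Q, R, S, T, U, V, W} — 15 facts.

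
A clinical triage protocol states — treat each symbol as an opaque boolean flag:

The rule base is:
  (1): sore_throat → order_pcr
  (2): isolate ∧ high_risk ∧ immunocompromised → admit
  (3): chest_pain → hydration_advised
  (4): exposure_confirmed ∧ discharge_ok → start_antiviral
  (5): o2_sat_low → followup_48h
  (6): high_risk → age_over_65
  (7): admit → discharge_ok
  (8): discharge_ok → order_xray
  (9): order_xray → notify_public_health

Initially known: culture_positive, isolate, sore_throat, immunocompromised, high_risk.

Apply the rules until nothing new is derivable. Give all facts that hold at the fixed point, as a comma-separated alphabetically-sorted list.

Round 1 — (1), (2), (6), derive order_pcr, admit, age_over_65.
Round 2 — (7), derive discharge_ok.
Round 3 — (8), derive order_xray.
Round 4 — (9), derive notify_public_health.

admit, age_over_65, culture_positive, discharge_ok, high_risk, immunocompromised, isolate, notify_public_health, order_pcr, order_xray, sore_throat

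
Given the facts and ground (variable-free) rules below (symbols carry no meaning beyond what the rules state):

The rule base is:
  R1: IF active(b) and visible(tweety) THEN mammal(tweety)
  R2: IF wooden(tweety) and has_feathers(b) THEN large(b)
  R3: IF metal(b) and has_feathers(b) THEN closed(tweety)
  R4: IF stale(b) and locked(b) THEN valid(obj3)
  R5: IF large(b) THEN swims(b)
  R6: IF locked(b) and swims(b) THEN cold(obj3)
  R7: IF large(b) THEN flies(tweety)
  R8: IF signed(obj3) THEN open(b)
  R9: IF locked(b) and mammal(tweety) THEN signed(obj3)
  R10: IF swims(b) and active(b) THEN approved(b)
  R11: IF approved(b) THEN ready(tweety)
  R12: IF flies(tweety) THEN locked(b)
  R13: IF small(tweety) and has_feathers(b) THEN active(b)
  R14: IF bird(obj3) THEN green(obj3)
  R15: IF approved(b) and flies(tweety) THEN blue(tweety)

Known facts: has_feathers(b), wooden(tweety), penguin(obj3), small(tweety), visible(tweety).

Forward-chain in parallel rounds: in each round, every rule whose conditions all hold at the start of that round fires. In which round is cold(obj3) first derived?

4

[1] R2 [IF wooden(tweety) and has_feathers(b) THEN large(b)]; R13 [IF small(tweety) and has_feathers(b) THEN active(b)]. ⇒ new: large(b), active(b).
[2] R1 [IF active(b) and visible(tweety) THEN mammal(tweety)]; R5 [IF large(b) THEN swims(b)]; R7 [IF large(b) THEN flies(tweety)]. ⇒ new: mammal(tweety), swims(b), flies(tweety).
[3] R10 [IF swims(b) and active(b) THEN approved(b)]; R12 [IF flies(tweety) THEN locked(b)]. ⇒ new: approved(b), locked(b).
[4] R6 [IF locked(b) and swims(b) THEN cold(obj3)]; R9 [IF locked(b) and mammal(tweety) THEN signed(obj3)]; R11 [IF approved(b) THEN ready(tweety)]; R15 [IF approved(b) and flies(tweety) THEN blue(tweety)]. ⇒ new: cold(obj3), signed(obj3), ready(tweety), blue(tweety).
cold(obj3) first appears in round 4.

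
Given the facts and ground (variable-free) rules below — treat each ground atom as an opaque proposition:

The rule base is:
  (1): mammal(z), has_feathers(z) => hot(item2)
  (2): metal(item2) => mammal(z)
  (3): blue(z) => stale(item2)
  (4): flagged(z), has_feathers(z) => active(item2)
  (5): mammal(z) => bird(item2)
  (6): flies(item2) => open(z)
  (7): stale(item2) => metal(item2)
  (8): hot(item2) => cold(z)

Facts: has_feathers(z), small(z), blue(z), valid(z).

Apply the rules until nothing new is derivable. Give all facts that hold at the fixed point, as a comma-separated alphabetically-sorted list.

bird(item2), blue(z), cold(z), has_feathers(z), hot(item2), mammal(z), metal(item2), small(z), stale(item2), valid(z)

Round 1 fires (3), giving stale(item2).
Round 2 fires (7), giving metal(item2).
Round 3 fires (2), giving mammal(z).
Round 4 fires (1), (5), giving hot(item2), bird(item2).
Round 5 fires (8), giving cold(z).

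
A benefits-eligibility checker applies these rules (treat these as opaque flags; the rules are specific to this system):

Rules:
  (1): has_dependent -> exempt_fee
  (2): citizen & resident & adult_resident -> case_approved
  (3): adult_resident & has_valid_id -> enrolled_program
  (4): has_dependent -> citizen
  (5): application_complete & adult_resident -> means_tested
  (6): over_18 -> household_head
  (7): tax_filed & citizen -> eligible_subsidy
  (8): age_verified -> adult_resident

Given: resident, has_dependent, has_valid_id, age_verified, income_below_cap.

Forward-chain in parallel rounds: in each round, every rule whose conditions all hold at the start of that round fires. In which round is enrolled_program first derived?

Round 1 — (1), (4), (8), derive exempt_fee, citizen, adult_resident.
Round 2 — (2), (3), derive case_approved, enrolled_program.
enrolled_program first appears in round 2.

2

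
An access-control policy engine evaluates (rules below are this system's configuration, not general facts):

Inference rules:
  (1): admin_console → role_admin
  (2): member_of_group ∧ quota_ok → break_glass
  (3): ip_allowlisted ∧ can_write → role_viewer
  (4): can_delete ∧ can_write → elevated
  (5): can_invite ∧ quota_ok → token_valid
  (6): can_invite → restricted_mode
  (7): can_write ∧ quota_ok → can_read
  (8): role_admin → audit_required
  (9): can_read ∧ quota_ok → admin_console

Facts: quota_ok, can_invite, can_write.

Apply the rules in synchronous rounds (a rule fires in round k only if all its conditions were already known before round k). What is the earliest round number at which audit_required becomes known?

4

Round 1: (5) [can_invite ∧ quota_ok → token_valid]; (6) [can_invite → restricted_mode]; (7) [can_write ∧ quota_ok → can_read]. Adds token_valid, restricted_mode, can_read.
Round 2: (9) [can_read ∧ quota_ok → admin_console]. Adds admin_console.
Round 3: (1) [admin_console → role_admin]. Adds role_admin.
Round 4: (8) [role_admin → audit_required]. Adds audit_required.
audit_required first appears in round 4.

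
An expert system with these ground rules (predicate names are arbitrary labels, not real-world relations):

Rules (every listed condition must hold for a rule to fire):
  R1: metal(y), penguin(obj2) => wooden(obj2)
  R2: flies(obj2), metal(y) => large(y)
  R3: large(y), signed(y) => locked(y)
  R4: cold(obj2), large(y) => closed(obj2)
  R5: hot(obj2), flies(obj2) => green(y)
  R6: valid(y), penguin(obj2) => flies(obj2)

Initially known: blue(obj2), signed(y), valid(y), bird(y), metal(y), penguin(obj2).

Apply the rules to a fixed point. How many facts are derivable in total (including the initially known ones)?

10

Round 1 fires R1, R6, giving wooden(obj2), flies(obj2).
Round 2 fires R2, giving large(y).
Round 3 fires R3, giving locked(y).
Closure: {bird(y), blue(obj2), flies(obj2), large(y), locked(y), metal(y), penguin(obj2), signed(y), valid(y), wooden(obj2)} — 10 facts.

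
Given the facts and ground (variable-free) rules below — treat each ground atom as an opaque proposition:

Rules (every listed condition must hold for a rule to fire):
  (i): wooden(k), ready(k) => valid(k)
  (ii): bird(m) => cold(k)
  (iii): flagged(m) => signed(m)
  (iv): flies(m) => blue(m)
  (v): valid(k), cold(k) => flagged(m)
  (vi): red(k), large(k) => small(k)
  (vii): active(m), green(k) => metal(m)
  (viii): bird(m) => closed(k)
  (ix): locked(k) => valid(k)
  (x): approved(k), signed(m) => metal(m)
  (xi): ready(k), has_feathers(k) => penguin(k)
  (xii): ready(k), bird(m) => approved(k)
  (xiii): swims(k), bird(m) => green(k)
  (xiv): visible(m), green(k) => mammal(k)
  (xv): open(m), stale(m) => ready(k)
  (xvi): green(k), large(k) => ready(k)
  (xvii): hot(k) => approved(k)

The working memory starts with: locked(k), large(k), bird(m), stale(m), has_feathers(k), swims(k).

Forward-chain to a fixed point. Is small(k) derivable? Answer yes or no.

[1] (ii) [bird(m) => cold(k)]; (viii) [bird(m) => closed(k)]; (ix) [locked(k) => valid(k)]; (xiii) [swims(k), bird(m) => green(k)]. ⇒ new: cold(k), closed(k), valid(k), green(k).
[2] (v) [valid(k), cold(k) => flagged(m)]; (xvi) [green(k), large(k) => ready(k)]. ⇒ new: flagged(m), ready(k).
[3] (iii) [flagged(m) => signed(m)]; (xi) [ready(k), has_feathers(k) => penguin(k)]; (xii) [ready(k), bird(m) => approved(k)]. ⇒ new: signed(m), penguin(k), approved(k).
[4] (x) [approved(k), signed(m) => metal(m)]. ⇒ new: metal(m).
Fixed point reached. small(k) is concluded only by (vi); (vi) needs red(k) (never derived).

no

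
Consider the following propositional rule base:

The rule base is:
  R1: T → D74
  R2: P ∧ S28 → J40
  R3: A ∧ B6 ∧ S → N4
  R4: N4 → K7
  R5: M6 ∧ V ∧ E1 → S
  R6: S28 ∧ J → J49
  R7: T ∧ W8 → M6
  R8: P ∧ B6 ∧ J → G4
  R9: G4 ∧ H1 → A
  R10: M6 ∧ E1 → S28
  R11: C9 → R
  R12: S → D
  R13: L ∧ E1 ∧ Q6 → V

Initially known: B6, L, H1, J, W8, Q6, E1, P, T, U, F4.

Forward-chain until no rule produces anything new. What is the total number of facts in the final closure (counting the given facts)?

23

[1] R1 [T → D74]; R7 [T ∧ W8 → M6]; R8 [P ∧ B6 ∧ J → G4]; R13 [L ∧ E1 ∧ Q6 → V]. ⇒ new: D74, M6, G4, V.
[2] R5 [M6 ∧ V ∧ E1 → S]; R9 [G4 ∧ H1 → A]; R10 [M6 ∧ E1 → S28]. ⇒ new: S, A, S28.
[3] R2 [P ∧ S28 → J40]; R3 [A ∧ B6 ∧ S → N4]; R6 [S28 ∧ J → J49]; R12 [S → D]. ⇒ new: J40, N4, J49, D.
[4] R4 [N4 → K7]. ⇒ new: K7.
Closure: {A, B6, D, D74, E1, F4, G4, H1, J, J40, J49, K7, L, M6, N4, P, Q6, S, S28, T, U, V, W8} — 23 facts.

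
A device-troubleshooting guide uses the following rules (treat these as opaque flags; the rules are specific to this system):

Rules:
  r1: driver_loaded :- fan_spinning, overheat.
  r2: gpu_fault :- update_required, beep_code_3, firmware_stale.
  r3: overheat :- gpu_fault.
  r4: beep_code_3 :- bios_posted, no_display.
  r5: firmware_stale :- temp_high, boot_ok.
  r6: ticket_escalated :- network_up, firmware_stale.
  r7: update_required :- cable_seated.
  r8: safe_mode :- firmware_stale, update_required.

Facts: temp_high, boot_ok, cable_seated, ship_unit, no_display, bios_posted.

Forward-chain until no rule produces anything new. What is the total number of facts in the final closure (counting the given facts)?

Round 1 — r4, r5, r7, derive beep_code_3, firmware_stale, update_required.
Round 2 — r2, r8, derive gpu_fault, safe_mode.
Round 3 — r3, derive overheat.
Closure: {beep_code_3, bios_posted, boot_ok, cable_seated, firmware_stale, gpu_fault, no_display, overheat, safe_mode, ship_unit, temp_high, update_required} — 12 facts.

12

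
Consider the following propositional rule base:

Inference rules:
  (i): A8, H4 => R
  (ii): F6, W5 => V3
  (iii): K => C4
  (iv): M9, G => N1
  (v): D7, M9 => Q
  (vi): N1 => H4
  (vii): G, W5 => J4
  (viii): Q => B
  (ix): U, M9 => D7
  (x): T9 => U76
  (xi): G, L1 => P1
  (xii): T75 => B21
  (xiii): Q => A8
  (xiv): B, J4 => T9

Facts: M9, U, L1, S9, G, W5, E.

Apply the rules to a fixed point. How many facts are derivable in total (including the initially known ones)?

18

[1] (iv) [M9, G => N1]; (vii) [G, W5 => J4]; (ix) [U, M9 => D7]; (xi) [G, L1 => P1]. ⇒ new: N1, J4, D7, P1.
[2] (v) [D7, M9 => Q]; (vi) [N1 => H4]. ⇒ new: Q, H4.
[3] (viii) [Q => B]; (xiii) [Q => A8]. ⇒ new: B, A8.
[4] (i) [A8, H4 => R]; (xiv) [B, J4 => T9]. ⇒ new: R, T9.
[5] (x) [T9 => U76]. ⇒ new: U76.
Closure: {A8, B, D7, E, G, H4, J4, L1, M9, N1, P1, Q, R, S9, T9, U, U76, W5} — 18 facts.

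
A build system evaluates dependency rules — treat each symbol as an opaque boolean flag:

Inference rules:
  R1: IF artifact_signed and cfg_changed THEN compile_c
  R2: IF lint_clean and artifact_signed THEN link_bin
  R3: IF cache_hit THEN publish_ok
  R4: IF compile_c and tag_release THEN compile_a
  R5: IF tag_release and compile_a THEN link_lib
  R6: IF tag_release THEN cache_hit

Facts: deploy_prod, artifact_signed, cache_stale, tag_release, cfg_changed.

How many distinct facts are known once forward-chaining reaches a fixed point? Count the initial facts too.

10

Round 1 fires R1, R6, giving compile_c, cache_hit.
Round 2 fires R3, R4, giving publish_ok, compile_a.
Round 3 fires R5, giving link_lib.
Closure: {artifact_signed, cache_hit, cache_stale, cfg_changed, compile_a, compile_c, deploy_prod, link_lib, publish_ok, tag_release} — 10 facts.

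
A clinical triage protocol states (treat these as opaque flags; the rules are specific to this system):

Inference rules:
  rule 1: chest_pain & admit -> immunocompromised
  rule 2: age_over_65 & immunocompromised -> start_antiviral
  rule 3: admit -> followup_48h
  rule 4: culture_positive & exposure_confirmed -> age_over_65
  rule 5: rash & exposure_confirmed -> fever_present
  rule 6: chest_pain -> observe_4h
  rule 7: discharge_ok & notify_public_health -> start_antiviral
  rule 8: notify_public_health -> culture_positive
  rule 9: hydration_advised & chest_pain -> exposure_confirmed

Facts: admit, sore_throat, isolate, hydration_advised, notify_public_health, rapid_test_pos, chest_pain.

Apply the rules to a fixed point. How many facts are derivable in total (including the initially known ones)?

Round 1 — rule 1, rule 3, rule 6, rule 8, rule 9, derive immunocompromised, followup_48h, observe_4h, culture_positive, exposure_confirmed.
Round 2 — rule 4, derive age_over_65.
Round 3 — rule 2, derive start_antiviral.
Closure: {admit, age_over_65, chest_pain, culture_positive, exposure_confirmed, followup_48h, hydration_advised, immunocompromised, isolate, notify_public_health, observe_4h, rapid_test_pos, sore_throat, start_antiviral} — 14 facts.

14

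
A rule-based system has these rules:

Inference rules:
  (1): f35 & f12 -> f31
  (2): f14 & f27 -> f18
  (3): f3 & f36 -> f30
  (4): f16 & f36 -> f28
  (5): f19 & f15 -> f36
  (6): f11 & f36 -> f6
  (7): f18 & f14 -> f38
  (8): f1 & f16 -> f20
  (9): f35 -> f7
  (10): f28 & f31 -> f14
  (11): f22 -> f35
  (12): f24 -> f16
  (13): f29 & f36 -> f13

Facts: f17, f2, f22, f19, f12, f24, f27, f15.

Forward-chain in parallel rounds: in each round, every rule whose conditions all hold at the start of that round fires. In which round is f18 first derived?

[1] (5) [f19 & f15 -> f36]; (11) [f22 -> f35]; (12) [f24 -> f16]. ⇒ new: f36, f35, f16.
[2] (1) [f35 & f12 -> f31]; (4) [f16 & f36 -> f28]; (9) [f35 -> f7]. ⇒ new: f31, f28, f7.
[3] (10) [f28 & f31 -> f14]. ⇒ new: f14.
[4] (2) [f14 & f27 -> f18]. ⇒ new: f18.
f18 first appears in round 4.

4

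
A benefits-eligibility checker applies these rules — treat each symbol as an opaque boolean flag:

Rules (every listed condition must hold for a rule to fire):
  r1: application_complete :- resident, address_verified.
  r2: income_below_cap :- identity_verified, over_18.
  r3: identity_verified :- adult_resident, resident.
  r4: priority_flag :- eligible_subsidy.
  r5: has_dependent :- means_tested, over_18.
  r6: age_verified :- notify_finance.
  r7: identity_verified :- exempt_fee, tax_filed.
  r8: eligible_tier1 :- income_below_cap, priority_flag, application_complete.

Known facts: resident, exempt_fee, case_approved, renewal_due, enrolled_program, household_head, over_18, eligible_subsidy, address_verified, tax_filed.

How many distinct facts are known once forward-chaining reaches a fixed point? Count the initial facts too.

Round 1: r1 [application_complete :- resident, address_verified.]; r4 [priority_flag :- eligible_subsidy.]; r7 [identity_verified :- exempt_fee, tax_filed.]. Adds application_complete, priority_flag, identity_verified.
Round 2: r2 [income_below_cap :- identity_verified, over_18.]. Adds income_below_cap.
Round 3: r8 [eligible_tier1 :- income_below_cap, priority_flag, application_complete.]. Adds eligible_tier1.
Closure: {address_verified, application_complete, case_approved, eligible_subsidy, eligible_tier1, enrolled_program, exempt_fee, household_head, identity_verified, income_below_cap, over_18, priority_flag, renewal_due, resident, tax_filed} — 15 facts.

15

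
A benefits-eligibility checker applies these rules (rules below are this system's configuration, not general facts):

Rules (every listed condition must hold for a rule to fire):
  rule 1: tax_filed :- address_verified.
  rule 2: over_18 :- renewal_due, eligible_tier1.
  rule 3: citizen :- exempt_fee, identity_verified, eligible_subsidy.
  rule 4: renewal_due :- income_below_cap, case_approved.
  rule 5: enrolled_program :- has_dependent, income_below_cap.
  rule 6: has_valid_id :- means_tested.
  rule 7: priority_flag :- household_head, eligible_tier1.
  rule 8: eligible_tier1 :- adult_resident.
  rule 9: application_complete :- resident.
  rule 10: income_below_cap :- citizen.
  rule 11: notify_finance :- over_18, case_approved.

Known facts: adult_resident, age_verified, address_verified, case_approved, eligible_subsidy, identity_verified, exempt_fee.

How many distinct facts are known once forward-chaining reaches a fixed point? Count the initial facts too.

Round 1: rule 1 [tax_filed :- address_verified.]; rule 3 [citizen :- exempt_fee, identity_verified, eligible_subsidy.]; rule 8 [eligible_tier1 :- adult_resident.]. Adds tax_filed, citizen, eligible_tier1.
Round 2: rule 10 [income_below_cap :- citizen.]. Adds income_below_cap.
Round 3: rule 4 [renewal_due :- income_below_cap, case_approved.]. Adds renewal_due.
Round 4: rule 2 [over_18 :- renewal_due, eligible_tier1.]. Adds over_18.
Round 5: rule 11 [notify_finance :- over_18, case_approved.]. Adds notify_finance.
Closure: {address_verified, adult_resident, age_verified, case_approved, citizen, eligible_subsidy, eligible_tier1, exempt_fee, identity_verified, income_below_cap, notify_finance, over_18, renewal_due, tax_filed} — 14 facts.

14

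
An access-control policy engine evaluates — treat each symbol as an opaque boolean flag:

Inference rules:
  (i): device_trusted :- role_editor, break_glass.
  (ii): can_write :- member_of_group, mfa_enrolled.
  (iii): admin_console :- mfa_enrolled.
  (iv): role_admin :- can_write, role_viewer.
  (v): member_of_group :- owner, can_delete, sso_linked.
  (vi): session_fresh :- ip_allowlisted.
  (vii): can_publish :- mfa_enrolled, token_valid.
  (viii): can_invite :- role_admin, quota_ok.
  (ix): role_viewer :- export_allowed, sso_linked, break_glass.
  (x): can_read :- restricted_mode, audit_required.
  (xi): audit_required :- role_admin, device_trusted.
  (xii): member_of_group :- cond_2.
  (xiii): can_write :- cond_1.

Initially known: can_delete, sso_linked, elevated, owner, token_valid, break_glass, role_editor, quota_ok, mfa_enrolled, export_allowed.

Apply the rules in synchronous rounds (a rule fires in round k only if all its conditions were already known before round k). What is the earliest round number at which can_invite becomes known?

4

Round 1: (i) [device_trusted :- role_editor, break_glass.]; (iii) [admin_console :- mfa_enrolled.]; (v) [member_of_group :- owner, can_delete, sso_linked.]; (vii) [can_publish :- mfa_enrolled, token_valid.]; (ix) [role_viewer :- export_allowed, sso_linked, break_glass.]. New: device_trusted, admin_console, member_of_group, can_publish, role_viewer.
Round 2: (ii) [can_write :- member_of_group, mfa_enrolled.]. New: can_write.
Round 3: (iv) [role_admin :- can_write, role_viewer.]. New: role_admin.
Round 4: (viii) [can_invite :- role_admin, quota_ok.]; (xi) [audit_required :- role_admin, device_trusted.]. New: can_invite, audit_required.
can_invite first appears in round 4.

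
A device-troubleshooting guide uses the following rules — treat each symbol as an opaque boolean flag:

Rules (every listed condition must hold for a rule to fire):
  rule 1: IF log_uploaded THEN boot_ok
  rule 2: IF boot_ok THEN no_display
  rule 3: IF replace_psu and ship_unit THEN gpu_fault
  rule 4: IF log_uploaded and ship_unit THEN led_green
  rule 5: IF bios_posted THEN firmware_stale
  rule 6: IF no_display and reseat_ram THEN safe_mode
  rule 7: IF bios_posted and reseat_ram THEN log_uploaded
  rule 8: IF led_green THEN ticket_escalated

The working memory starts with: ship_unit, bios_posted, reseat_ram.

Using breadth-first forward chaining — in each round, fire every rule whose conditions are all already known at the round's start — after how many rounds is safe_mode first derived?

[1] rule 5 [IF bios_posted THEN firmware_stale]; rule 7 [IF bios_posted and reseat_ram THEN log_uploaded]. ⇒ new: firmware_stale, log_uploaded.
[2] rule 1 [IF log_uploaded THEN boot_ok]; rule 4 [IF log_uploaded and ship_unit THEN led_green]. ⇒ new: boot_ok, led_green.
[3] rule 2 [IF boot_ok THEN no_display]; rule 8 [IF led_green THEN ticket_escalated]. ⇒ new: no_display, ticket_escalated.
[4] rule 6 [IF no_display and reseat_ram THEN safe_mode]. ⇒ new: safe_mode.
safe_mode first appears in round 4.

4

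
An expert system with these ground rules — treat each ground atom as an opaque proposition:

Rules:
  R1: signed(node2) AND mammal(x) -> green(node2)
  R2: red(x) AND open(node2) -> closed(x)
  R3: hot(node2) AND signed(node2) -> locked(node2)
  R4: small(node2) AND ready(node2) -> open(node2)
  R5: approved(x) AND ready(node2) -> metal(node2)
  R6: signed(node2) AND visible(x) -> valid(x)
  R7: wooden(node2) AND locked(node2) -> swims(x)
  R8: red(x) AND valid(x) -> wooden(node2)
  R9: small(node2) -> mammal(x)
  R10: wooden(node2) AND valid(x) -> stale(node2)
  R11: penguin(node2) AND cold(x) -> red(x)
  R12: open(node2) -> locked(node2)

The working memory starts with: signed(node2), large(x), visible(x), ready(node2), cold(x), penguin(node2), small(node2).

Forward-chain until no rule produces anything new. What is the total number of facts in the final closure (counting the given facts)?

17

Round 1 fires R4, R6, R9, R11, giving open(node2), valid(x), mammal(x), red(x).
Round 2 fires R1, R2, R8, R12, giving green(node2), closed(x), wooden(node2), locked(node2).
Round 3 fires R7, R10, giving swims(x), stale(node2).
Closure: {closed(x), cold(x), green(node2), large(x), locked(node2), mammal(x), open(node2), penguin(node2), ready(node2), red(x), signed(node2), small(node2), stale(node2), swims(x), valid(x), visible(x), wooden(node2)} — 17 facts.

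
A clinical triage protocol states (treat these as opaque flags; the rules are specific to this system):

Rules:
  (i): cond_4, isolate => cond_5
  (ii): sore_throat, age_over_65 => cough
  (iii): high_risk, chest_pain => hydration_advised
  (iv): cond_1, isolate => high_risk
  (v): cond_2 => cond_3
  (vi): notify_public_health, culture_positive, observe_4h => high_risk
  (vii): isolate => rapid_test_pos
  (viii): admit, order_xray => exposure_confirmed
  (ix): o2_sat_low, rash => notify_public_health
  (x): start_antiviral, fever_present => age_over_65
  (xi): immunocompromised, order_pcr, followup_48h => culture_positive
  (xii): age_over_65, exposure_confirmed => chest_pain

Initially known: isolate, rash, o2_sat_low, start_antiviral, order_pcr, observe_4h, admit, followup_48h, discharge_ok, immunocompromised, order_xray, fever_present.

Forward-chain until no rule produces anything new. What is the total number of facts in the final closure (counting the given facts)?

20

[1] (vii) [isolate => rapid_test_pos]; (viii) [admit, order_xray => exposure_confirmed]; (ix) [o2_sat_low, rash => notify_public_health]; (x) [start_antiviral, fever_present => age_over_65]; (xi) [immunocompromised, order_pcr, followup_48h => culture_positive]. ⇒ new: rapid_test_pos, exposure_confirmed, notify_public_health, age_over_65, culture_positive.
[2] (vi) [notify_public_health, culture_positive, observe_4h => high_risk]; (xii) [age_over_65, exposure_confirmed => chest_pain]. ⇒ new: high_risk, chest_pain.
[3] (iii) [high_risk, chest_pain => hydration_advised]. ⇒ new: hydration_advised.
Closure: {admit, age_over_65, chest_pain, culture_positive, discharge_ok, exposure_confirmed, fever_present, followup_48h, high_risk, hydration_advised, immunocompromised, isolate, notify_public_health, o2_sat_low, observe_4h, order_pcr, order_xray, rapid_test_pos, rash, start_antiviral} — 20 facts.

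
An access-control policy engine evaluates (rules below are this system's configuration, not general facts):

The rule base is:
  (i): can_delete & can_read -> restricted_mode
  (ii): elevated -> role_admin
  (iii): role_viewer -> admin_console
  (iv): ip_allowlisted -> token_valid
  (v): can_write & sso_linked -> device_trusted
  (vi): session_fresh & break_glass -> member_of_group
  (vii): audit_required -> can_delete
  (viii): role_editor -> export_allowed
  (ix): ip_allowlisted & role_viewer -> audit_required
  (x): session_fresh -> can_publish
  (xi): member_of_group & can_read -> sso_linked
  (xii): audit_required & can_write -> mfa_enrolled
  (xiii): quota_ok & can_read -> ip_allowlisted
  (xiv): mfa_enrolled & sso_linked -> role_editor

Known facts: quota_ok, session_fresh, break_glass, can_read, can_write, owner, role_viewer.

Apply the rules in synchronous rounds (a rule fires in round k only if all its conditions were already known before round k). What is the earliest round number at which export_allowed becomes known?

Round 1 fires (iii), (vi), (x), (xiii), giving admin_console, member_of_group, can_publish, ip_allowlisted.
Round 2 fires (iv), (ix), (xi), giving token_valid, audit_required, sso_linked.
Round 3 fires (v), (vii), (xii), giving device_trusted, can_delete, mfa_enrolled.
Round 4 fires (i), (xiv), giving restricted_mode, role_editor.
Round 5 fires (viii), giving export_allowed.
export_allowed first appears in round 5.

5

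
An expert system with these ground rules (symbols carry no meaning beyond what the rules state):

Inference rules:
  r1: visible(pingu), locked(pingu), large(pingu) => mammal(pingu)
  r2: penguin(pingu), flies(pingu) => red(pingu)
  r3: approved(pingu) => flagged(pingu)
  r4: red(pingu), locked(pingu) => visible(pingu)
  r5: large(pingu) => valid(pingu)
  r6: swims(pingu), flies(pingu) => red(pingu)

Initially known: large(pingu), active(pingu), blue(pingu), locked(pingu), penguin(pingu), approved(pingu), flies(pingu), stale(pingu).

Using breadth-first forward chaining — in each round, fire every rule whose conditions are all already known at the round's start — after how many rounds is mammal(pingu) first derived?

[1] r2 [penguin(pingu), flies(pingu) => red(pingu)]; r3 [approved(pingu) => flagged(pingu)]; r5 [large(pingu) => valid(pingu)]. ⇒ new: red(pingu), flagged(pingu), valid(pingu).
[2] r4 [red(pingu), locked(pingu) => visible(pingu)]. ⇒ new: visible(pingu).
[3] r1 [visible(pingu), locked(pingu), large(pingu) => mammal(pingu)]. ⇒ new: mammal(pingu).
mammal(pingu) first appears in round 3.

3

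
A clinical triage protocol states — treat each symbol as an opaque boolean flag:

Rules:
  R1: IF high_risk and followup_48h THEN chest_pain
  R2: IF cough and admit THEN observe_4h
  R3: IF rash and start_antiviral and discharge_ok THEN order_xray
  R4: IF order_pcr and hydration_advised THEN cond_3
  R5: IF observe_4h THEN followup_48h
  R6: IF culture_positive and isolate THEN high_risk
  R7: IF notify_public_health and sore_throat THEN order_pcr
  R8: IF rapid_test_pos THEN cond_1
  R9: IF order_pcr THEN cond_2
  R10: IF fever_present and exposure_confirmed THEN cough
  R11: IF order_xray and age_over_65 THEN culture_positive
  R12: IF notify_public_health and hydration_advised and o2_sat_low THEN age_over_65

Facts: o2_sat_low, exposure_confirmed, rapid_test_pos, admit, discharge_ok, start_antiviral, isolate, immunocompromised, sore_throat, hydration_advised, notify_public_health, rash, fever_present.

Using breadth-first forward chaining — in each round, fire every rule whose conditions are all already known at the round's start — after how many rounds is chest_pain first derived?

4

Round 1: R3 [IF rash and start_antiviral and discharge_ok THEN order_xray]; R7 [IF notify_public_health and sore_throat THEN order_pcr]; R8 [IF rapid_test_pos THEN cond_1]; R10 [IF fever_present and exposure_confirmed THEN cough]; R12 [IF notify_public_health and hydration_advised and o2_sat_low THEN age_over_65]. Adds order_xray, order_pcr, cond_1, cough, age_over_65.
Round 2: R2 [IF cough and admit THEN observe_4h]; R4 [IF order_pcr and hydration_advised THEN cond_3]; R9 [IF order_pcr THEN cond_2]; R11 [IF order_xray and age_over_65 THEN culture_positive]. Adds observe_4h, cond_3, cond_2, culture_positive.
Round 3: R5 [IF observe_4h THEN followup_48h]; R6 [IF culture_positive and isolate THEN high_risk]. Adds followup_48h, high_risk.
Round 4: R1 [IF high_risk and followup_48h THEN chest_pain]. Adds chest_pain.
chest_pain first appears in round 4.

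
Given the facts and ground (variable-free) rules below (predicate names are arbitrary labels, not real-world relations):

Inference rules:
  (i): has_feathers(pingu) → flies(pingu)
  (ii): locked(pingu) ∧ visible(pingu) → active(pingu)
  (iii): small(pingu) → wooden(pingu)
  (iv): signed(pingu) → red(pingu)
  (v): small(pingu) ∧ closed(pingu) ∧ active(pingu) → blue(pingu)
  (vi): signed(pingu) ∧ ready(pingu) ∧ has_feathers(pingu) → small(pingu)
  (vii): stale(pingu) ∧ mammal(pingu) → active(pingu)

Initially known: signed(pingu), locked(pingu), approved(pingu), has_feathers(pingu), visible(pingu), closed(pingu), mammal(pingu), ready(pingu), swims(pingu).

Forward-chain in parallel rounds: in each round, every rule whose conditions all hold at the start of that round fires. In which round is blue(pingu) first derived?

2

[1] (i) [has_feathers(pingu) → flies(pingu)]; (ii) [locked(pingu) ∧ visible(pingu) → active(pingu)]; (iv) [signed(pingu) → red(pingu)]; (vi) [signed(pingu) ∧ ready(pingu) ∧ has_feathers(pingu) → small(pingu)]. ⇒ new: flies(pingu), active(pingu), red(pingu), small(pingu).
[2] (iii) [small(pingu) → wooden(pingu)]; (v) [small(pingu) ∧ closed(pingu) ∧ active(pingu) → blue(pingu)]. ⇒ new: wooden(pingu), blue(pingu).
blue(pingu) first appears in round 2.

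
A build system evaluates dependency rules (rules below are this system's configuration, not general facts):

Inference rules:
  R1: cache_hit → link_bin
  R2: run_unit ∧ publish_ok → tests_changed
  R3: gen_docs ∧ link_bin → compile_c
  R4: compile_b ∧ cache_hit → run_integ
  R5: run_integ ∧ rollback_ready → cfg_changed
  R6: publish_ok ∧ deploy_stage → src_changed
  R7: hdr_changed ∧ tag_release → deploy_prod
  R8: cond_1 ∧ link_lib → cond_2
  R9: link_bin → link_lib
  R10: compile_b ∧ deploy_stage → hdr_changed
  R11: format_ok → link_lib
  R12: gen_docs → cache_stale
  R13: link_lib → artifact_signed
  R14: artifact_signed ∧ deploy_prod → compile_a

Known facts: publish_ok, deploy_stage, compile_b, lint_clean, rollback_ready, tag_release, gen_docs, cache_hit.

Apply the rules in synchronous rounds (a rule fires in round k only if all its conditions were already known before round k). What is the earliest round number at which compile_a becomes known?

Round 1 fires R1, R4, R6, R10, R12, giving link_bin, run_integ, src_changed, hdr_changed, cache_stale.
Round 2 fires R3, R5, R7, R9, giving compile_c, cfg_changed, deploy_prod, link_lib.
Round 3 fires R13, giving artifact_signed.
Round 4 fires R14, giving compile_a.
compile_a first appears in round 4.

4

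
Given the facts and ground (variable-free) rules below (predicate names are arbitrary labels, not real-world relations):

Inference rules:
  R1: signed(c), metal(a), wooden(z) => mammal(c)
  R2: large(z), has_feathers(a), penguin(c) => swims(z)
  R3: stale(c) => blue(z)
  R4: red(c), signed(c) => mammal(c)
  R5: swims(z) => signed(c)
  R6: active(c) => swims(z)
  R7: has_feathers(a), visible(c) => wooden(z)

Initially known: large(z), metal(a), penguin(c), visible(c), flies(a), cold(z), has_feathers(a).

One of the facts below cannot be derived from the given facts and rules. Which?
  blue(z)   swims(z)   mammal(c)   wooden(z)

Round 1 — R2, R7, derive swims(z), wooden(z).
Round 2 — R5, derive signed(c).
Round 3 — R1, derive mammal(c).
Derived: wooden(z) (round 1), swims(z) (round 1), mammal(c) (round 3). blue(z) never appears in any round.

blue(z)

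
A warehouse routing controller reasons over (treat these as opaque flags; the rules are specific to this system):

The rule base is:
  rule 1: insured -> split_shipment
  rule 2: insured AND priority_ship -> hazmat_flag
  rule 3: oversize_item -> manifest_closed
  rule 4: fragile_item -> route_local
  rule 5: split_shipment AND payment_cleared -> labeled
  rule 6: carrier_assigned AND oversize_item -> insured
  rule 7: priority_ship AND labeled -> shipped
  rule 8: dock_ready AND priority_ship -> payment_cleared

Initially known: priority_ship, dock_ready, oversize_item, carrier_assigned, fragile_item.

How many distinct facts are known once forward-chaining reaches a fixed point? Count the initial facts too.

13

Round 1: rule 3 [oversize_item -> manifest_closed]; rule 4 [fragile_item -> route_local]; rule 6 [carrier_assigned AND oversize_item -> insured]; rule 8 [dock_ready AND priority_ship -> payment_cleared]. New: manifest_closed, route_local, insured, payment_cleared.
Round 2: rule 1 [insured -> split_shipment]; rule 2 [insured AND priority_ship -> hazmat_flag]. New: split_shipment, hazmat_flag.
Round 3: rule 5 [split_shipment AND payment_cleared -> labeled]. New: labeled.
Round 4: rule 7 [priority_ship AND labeled -> shipped]. New: shipped.
Closure: {carrier_assigned, dock_ready, fragile_item, hazmat_flag, insured, labeled, manifest_closed, oversize_item, payment_cleared, priority_ship, route_local, shipped, split_shipment} — 13 facts.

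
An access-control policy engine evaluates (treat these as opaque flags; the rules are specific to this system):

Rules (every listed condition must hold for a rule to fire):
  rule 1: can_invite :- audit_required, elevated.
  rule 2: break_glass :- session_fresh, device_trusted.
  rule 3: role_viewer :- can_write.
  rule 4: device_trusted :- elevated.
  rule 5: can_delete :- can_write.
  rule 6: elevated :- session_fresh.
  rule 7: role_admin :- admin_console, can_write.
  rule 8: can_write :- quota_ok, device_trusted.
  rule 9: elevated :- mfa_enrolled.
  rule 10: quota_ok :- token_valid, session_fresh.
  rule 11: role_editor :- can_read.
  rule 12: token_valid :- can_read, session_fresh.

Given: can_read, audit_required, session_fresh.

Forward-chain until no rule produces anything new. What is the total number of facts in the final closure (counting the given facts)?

13

[1] rule 6 [elevated :- session_fresh.]; rule 11 [role_editor :- can_read.]; rule 12 [token_valid :- can_read, session_fresh.]. ⇒ new: elevated, role_editor, token_valid.
[2] rule 1 [can_invite :- audit_required, elevated.]; rule 4 [device_trusted :- elevated.]; rule 10 [quota_ok :- token_valid, session_fresh.]. ⇒ new: can_invite, device_trusted, quota_ok.
[3] rule 2 [break_glass :- session_fresh, device_trusted.]; rule 8 [can_write :- quota_ok, device_trusted.]. ⇒ new: break_glass, can_write.
[4] rule 3 [role_viewer :- can_write.]; rule 5 [can_delete :- can_write.]. ⇒ new: role_viewer, can_delete.
Closure: {audit_required, break_glass, can_delete, can_invite, can_read, can_write, device_trusted, elevated, quota_ok, role_editor, role_viewer, session_fresh, token_valid} — 13 facts.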